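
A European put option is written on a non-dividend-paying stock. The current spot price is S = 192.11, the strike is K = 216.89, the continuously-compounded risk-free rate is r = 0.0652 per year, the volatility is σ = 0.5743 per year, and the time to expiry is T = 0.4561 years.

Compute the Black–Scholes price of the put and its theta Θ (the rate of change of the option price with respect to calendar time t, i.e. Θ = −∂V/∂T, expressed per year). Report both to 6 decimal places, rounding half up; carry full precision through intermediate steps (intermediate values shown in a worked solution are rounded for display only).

price = 41.016971
Θ = -23.409654

σ√T = 0.5743·√0.4561 = 0.387855
d₁ = (ln(S/K) + (r+σ²/2)T) / (σ√T) = (ln(192.11/216.89) + (0.0652+0.5743²/2)·0.4561) / 0.387855 = (-0.121322 + 0.104953) / 0.387855 = -0.042204
d₂ = d₁ − σ√T = -0.042204 − 0.387855 = -0.430058
e^{−rT} = e^{−0.0652·0.4561} = 0.970700
N(−d₁) = 0.516832,  N(−d₂) = 0.666423
Put price V = K·e^{−rT}·N(−d₂) − S·N(−d₁) = 140.305538 − 99.288567 = 41.016971
φ(d₁) = (1/√(2π))·e^{−d₁²/2} = 0.398587
Θ = −S·φ(d₁)·σ/(2√T) + r·K·e^{−rT}·N(−d₂) = −32.557575 + 9.147921 = -23.409654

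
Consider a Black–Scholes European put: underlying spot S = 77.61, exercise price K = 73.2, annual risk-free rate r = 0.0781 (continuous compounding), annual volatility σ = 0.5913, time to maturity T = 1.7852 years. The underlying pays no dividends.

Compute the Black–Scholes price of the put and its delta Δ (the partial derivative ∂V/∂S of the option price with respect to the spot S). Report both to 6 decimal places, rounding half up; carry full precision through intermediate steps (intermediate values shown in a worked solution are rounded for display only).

price = 15.371423
Δ = -0.259287

σ√T = 0.5913·√1.7852 = 0.790044
d₁ = (ln(S/K) + (r+σ²/2)T) / (σ√T) = (ln(77.61/73.2) + (0.0781+0.5913²/2)·1.7852) / 0.790044 = (0.058501 + 0.451509) / 0.790044 = 0.645546
d₂ = d₁ − σ√T = 0.645546 − 0.790044 = -0.144498
e^{−rT} = e^{−0.0781·1.7852} = 0.869859
N(−d₁) = 0.259287,  N(−d₂) = 0.557446
Put price V = K·e^{−rT}·N(−d₂) − S·N(−d₁) = 35.494664 − 20.123241 = 15.371423
Δ = −N(−d₁) = -0.259287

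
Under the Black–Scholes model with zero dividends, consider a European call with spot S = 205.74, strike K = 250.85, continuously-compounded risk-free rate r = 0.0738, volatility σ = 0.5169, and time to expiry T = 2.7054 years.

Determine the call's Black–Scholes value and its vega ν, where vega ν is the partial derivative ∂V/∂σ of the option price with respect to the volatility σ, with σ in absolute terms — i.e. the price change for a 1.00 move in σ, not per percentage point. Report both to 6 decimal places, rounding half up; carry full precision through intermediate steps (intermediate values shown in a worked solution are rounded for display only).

σ√T = 0.5169·√2.7054 = 0.850202
d₁ = (ln(S/K) + (r+σ²/2)T) / (σ√T) = (ln(205.74/250.85) + (0.0738+0.5169²/2)·2.7054) / 0.850202 = (-0.198242 + 0.561080) / 0.850202 = 0.426767
d₂ = d₁ − σ√T = 0.426767 − 0.850202 = -0.423435
e^{−rT} = e^{−0.0738·2.7054} = 0.819010
N(d₁) = 0.665226,  N(d₂) = 0.335989
Call price V = S·N(d₁) − K·e^{−rT}·N(d₂) = 136.863516 − 69.028516 = 67.835000
φ(d₁) = (1/√(2π))·e^{−d₁²/2} = 0.364218
ν = S·φ(d₁)·√T = 123.252415

price = 67.835000
ν = 123.252415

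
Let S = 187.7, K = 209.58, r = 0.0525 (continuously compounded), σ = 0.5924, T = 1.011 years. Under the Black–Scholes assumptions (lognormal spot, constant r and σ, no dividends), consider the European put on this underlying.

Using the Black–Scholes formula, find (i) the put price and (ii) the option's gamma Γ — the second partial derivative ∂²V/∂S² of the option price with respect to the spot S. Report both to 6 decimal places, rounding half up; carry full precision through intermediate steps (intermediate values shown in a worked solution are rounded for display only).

price = 50.970907
Γ = 0.003496

σ√T = 0.5924·√1.011 = 0.595649
d₁ = (ln(S/K) + (r+σ²/2)T) / (σ√T) = (ln(187.7/209.58) + (0.0525+0.5924²/2)·1.011) / 0.595649 = (-0.110261 + 0.230477) / 0.595649 = 0.201823
d₂ = d₁ − σ√T = 0.201823 − 0.595649 = -0.393826
e^{−rT} = e^{−0.0525·1.011} = 0.948307
N(−d₁) = 0.420027,  N(−d₂) = 0.653145
Put price V = K·e^{−rT}·N(−d₂) − S·N(−d₁) = 129.810050 − 78.839143 = 50.970907
φ(d₁) = (1/√(2π))·e^{−d₁²/2} = 0.390899
Γ = φ(d₁) / (S·σ·√T) = 0.003496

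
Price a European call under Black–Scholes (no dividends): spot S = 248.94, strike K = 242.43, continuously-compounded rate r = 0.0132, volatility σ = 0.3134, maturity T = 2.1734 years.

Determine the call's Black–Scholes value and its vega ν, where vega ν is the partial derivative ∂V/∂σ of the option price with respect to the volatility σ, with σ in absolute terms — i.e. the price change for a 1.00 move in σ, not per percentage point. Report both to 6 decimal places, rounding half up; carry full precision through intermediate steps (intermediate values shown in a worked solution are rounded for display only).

price = 51.252241
ν = 137.690486

σ√T = 0.3134·√2.1734 = 0.462029
d₁ = (ln(S/K) + (r+σ²/2)T) / (σ√T) = (ln(248.94/242.43) + (0.0132+0.3134²/2)·2.1734) / 0.462029 = (0.026499 + 0.135424) / 0.462029 = 0.350461
d₂ = d₁ − σ√T = 0.350461 − 0.462029 = -0.111568
e^{−rT} = e^{−0.0132·2.1734} = 0.971719
N(d₁) = 0.637004,  N(d₂) = 0.455583
Call price V = S·N(d₁) − K·e^{−rT}·N(d₂) = 158.575678 − 107.323437 = 51.252241
φ(d₁) = (1/√(2π))·e^{−d₁²/2} = 0.375180
ν = S·φ(d₁)·√T = 137.690486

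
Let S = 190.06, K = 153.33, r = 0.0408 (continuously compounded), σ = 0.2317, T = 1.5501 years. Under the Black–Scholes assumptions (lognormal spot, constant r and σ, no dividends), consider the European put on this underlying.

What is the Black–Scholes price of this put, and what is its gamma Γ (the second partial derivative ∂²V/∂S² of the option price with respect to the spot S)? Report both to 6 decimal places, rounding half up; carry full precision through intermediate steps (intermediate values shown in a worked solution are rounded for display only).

price = 4.230285
Γ = 0.003939

σ√T = 0.2317·√1.5501 = 0.288473
d₁ = (ln(S/K) + (r+σ²/2)T) / (σ√T) = (ln(190.06/153.33) + (0.0408+0.2317²/2)·1.5501) / 0.288473 = (0.214747 + 0.104853) / 0.288473 = 1.107900
d₂ = d₁ − σ√T = 1.107900 − 0.288473 = 0.819427
e^{−rT} = e^{−0.0408·1.5501} = 0.938714
N(−d₁) = 0.133952,  N(−d₂) = 0.206271
Put price V = K·e^{−rT}·N(−d₂) − S·N(−d₁) = 29.689278 − 25.458993 = 4.230285
φ(d₁) = (1/√(2π))·e^{−d₁²/2} = 0.215960
Γ = φ(d₁) / (S·σ·√T) = 0.003939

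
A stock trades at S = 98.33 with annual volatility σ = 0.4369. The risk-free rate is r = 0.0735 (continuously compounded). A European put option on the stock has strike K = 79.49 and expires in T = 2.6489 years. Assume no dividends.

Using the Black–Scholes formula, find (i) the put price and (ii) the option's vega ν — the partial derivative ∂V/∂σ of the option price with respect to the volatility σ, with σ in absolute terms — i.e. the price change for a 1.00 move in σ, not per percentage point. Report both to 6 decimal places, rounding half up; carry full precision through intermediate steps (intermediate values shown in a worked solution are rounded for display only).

σ√T = 0.4369·√2.6489 = 0.711074
d₁ = (ln(S/K) + (r+σ²/2)T) / (σ√T) = (ln(98.33/79.49) + (0.0735+0.4369²/2)·2.6489) / 0.711074 = (0.212698 + 0.447507) / 0.711074 = 0.928462
d₂ = d₁ − σ√T = 0.928462 − 0.711074 = 0.217388
e^{−rT} = e^{−0.0735·2.6489} = 0.823086
N(−d₁) = 0.176584,  N(−d₂) = 0.413953
Put price V = K·e^{−rT}·N(−d₂) − S·N(−d₁) = 27.083759 − 17.363503 = 9.720256
φ(d₁) = (1/√(2π))·e^{−d₁²/2} = 0.259251
ν = S·φ(d₁)·√T = 41.489567

price = 9.720256
ν = 41.489567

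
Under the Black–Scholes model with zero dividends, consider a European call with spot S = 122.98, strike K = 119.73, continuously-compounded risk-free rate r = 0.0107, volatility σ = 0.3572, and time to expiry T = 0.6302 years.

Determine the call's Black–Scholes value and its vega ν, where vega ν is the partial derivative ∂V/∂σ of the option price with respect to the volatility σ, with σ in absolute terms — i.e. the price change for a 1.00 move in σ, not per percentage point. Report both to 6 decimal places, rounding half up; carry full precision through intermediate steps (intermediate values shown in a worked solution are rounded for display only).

σ√T = 0.3572·√0.6302 = 0.283564
d₁ = (ln(S/K) + (r+σ²/2)T) / (σ√T) = (ln(122.98/119.73) + (0.0107+0.3572²/2)·0.6302) / 0.283564 = (0.026783 + 0.046947) / 0.283564 = 0.260012
d₂ = d₁ − σ√T = 0.260012 − 0.283564 = -0.023552
e^{−rT} = e^{−0.0107·0.6302} = 0.993280
N(d₁) = 0.602573,  N(d₂) = 0.490605
Call price V = S·N(d₁) − K·e^{−rT}·N(d₂) = 74.104378 − 58.345370 = 15.759008
φ(d₁) = (1/√(2π))·e^{−d₁²/2} = 0.385682
ν = S·φ(d₁)·√T = 37.653321

price = 15.759008
ν = 37.653321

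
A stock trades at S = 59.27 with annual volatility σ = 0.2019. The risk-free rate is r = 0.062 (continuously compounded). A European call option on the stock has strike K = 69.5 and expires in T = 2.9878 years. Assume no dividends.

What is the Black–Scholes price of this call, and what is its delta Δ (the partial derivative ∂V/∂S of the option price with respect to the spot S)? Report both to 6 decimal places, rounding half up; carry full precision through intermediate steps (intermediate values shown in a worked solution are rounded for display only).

σ√T = 0.2019·√2.9878 = 0.348989
d₁ = (ln(S/K) + (r+σ²/2)T) / (σ√T) = (ln(59.27/69.5) + (0.062+0.2019²/2)·2.9878) / 0.348989 = (-0.159223 + 0.246140) / 0.348989 = 0.249053
d₂ = d₁ − σ√T = 0.249053 − 0.348989 = -0.099936
e^{−rT} = e^{−0.062·2.9878} = 0.830902
N(d₁) = 0.598340,  N(d₂) = 0.460198
Call price V = S·N(d₁) − K·e^{−rT}·N(d₂) = 35.463622 − 26.575339 = 8.888283
Δ = N(d₁) = 0.598340

price = 8.888283
Δ = 0.598340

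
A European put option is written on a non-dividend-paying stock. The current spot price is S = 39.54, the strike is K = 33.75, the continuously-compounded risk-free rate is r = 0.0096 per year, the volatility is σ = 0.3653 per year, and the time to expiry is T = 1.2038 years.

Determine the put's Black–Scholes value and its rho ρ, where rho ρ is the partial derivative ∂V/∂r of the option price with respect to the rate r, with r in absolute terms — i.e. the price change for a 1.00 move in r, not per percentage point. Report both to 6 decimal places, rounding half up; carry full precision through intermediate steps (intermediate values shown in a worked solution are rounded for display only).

price = 3.204830
ρ = -16.529749

σ√T = 0.3653·√1.2038 = 0.400799
d₁ = (ln(S/K) + (r+σ²/2)T) / (σ√T) = (ln(39.54/33.75) + (0.0096+0.3653²/2)·1.2038) / 0.400799 = (0.158332 + 0.091876) / 0.400799 = 0.624275
d₂ = d₁ − σ√T = 0.624275 − 0.400799 = 0.223476
e^{−rT} = e^{−0.0096·1.2038} = 0.988510
N(−d₁) = 0.266224,  N(−d₂) = 0.411583
Put price V = K·e^{−rT}·N(−d₂) − S·N(−d₁) = 13.731308 − 10.526478 = 3.204830
ρ = −K·T·e^{−rT}·N(−d₂) = -16.529749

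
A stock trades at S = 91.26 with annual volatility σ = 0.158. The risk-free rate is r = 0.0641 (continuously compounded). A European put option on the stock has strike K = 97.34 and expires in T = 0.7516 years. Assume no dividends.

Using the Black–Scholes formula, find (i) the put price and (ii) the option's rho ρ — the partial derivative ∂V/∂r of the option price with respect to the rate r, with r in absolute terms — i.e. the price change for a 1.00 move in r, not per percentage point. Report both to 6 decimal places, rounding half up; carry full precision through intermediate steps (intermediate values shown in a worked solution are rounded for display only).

price = 5.810463
ρ = -40.048132

σ√T = 0.158·√0.7516 = 0.136978
d₁ = (ln(S/K) + (r+σ²/2)T) / (σ√T) = (ln(91.26/97.34) + (0.0641+0.158²/2)·0.7516) / 0.136978 = (-0.064497 + 0.057559) / 0.136978 = -0.050653
d₂ = d₁ − σ√T = -0.050653 − 0.136978 = -0.187631
e^{−rT} = e^{−0.0641·0.7516} = 0.952965
N(−d₁) = 0.520199,  N(−d₂) = 0.574417
Put price V = K·e^{−rT}·N(−d₂) − S·N(−d₁) = 53.283838 − 47.473374 = 5.810463
ρ = −K·T·e^{−rT}·N(−d₂) = -40.048132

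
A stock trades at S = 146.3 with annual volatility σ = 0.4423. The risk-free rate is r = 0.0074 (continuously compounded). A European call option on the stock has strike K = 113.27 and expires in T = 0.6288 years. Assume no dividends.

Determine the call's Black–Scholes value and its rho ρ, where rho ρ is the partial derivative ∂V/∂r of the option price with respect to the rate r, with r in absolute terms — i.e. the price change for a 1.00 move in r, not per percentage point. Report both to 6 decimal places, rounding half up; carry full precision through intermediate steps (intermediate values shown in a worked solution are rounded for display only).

σ√T = 0.4423·√0.6288 = 0.350730
d₁ = (ln(S/K) + (r+σ²/2)T) / (σ√T) = (ln(146.3/113.27) + (0.0074+0.4423²/2)·0.6288) / 0.350730 = (0.255885 + 0.066159) / 0.350730 = 0.918210
d₂ = d₁ − σ√T = 0.918210 − 0.350730 = 0.567480
e^{−rT} = e^{−0.0074·0.6288} = 0.995358
N(d₁) = 0.820745,  N(d₂) = 0.714806
Call price V = S·N(d₁) − K·e^{−rT}·N(d₂) = 120.075063 − 80.590182 = 39.484881
ρ = K·T·e^{−rT}·N(d₂) = 50.675106

price = 39.484881
ρ = 50.675106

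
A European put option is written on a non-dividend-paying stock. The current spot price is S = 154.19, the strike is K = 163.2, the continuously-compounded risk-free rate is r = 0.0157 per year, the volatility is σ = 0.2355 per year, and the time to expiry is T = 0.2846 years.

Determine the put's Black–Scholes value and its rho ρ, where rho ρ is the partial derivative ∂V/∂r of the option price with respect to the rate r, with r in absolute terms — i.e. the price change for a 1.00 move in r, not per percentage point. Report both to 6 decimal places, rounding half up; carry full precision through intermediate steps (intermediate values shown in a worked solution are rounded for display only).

price = 12.748582
ρ = -31.634020

σ√T = 0.2355·√0.2846 = 0.125634
d₁ = (ln(S/K) + (r+σ²/2)T) / (σ√T) = (ln(154.19/163.2) + (0.0157+0.2355²/2)·0.2846) / 0.125634 = (-0.056791 + 0.012360) / 0.125634 = -0.353650
d₂ = d₁ − σ√T = -0.353650 − 0.125634 = -0.479285
e^{−rT} = e^{−0.0157·0.2846} = 0.995542
N(−d₁) = 0.638200,  N(−d₂) = 0.684132
Put price V = K·e^{−rT}·N(−d₂) − S·N(−d₁) = 111.152565 − 98.403983 = 12.748582
ρ = −K·T·e^{−rT}·N(−d₂) = -31.634020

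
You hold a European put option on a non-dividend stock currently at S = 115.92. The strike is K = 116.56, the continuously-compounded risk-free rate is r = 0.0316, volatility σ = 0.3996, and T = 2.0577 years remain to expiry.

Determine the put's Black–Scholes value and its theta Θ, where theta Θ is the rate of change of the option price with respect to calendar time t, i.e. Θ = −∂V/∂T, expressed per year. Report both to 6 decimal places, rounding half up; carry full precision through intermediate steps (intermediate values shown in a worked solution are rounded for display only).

σ√T = 0.3996·√2.0577 = 0.573214
d₁ = (ln(S/K) + (r+σ²/2)T) / (σ√T) = (ln(115.92/116.56) + (0.0316+0.3996²/2)·2.0577) / 0.573214 = (-0.005506 + 0.229310) / 0.573214 = 0.390438
d₂ = d₁ − σ√T = 0.390438 − 0.573214 = -0.182776
e^{−rT} = e^{−0.0316·2.0577} = 0.937046
N(−d₁) = 0.348106,  N(−d₂) = 0.572513
Put price V = K·e^{−rT}·N(−d₂) − S·N(−d₁) = 62.531031 − 40.352487 = 22.178544
φ(d₁) = (1/√(2π))·e^{−d₁²/2} = 0.369664
Θ = −S·φ(d₁)·σ/(2√T) + r·K·e^{−rT}·N(−d₂) = −5.968574 + 1.975981 = -3.992593

price = 22.178544
Θ = -3.992593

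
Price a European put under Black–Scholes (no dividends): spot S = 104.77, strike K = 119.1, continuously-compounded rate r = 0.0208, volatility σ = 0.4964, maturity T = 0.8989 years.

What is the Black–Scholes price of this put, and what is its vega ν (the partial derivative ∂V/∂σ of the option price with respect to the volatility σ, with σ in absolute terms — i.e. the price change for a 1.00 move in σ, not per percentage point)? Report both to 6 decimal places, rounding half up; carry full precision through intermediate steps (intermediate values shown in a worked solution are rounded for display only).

price = 27.225698
ν = 39.627910

σ√T = 0.4964·√0.8989 = 0.470639
d₁ = (ln(S/K) + (r+σ²/2)T) / (σ√T) = (ln(104.77/119.1) + (0.0208+0.4964²/2)·0.8989) / 0.470639 = (-0.128196 + 0.129447) / 0.470639 = 0.002659
d₂ = d₁ − σ√T = 0.002659 − 0.470639 = -0.467980
e^{−rT} = e^{−0.0208·0.8989} = 0.981477
N(−d₁) = 0.498939,  N(−d₂) = 0.680100
Put price V = K·e^{−rT}·N(−d₂) − S·N(−d₁) = 79.499560 − 52.273862 = 27.225698
φ(d₁) = (1/√(2π))·e^{−d₁²/2} = 0.398941
ν = S·φ(d₁)·√T = 39.627910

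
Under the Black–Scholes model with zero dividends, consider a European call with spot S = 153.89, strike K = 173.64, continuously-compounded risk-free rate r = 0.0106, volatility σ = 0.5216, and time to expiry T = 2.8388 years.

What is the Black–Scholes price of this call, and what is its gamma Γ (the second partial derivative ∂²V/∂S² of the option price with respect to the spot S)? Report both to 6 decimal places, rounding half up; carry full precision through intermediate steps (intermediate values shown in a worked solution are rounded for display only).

price = 47.718057
Γ = 0.002788

σ√T = 0.5216·√2.8388 = 0.878830
d₁ = (ln(S/K) + (r+σ²/2)T) / (σ√T) = (ln(153.89/173.64) + (0.0106+0.5216²/2)·2.8388) / 0.878830 = (-0.120746 + 0.416263) / 0.878830 = 0.336261
d₂ = d₁ − σ√T = 0.336261 − 0.878830 = -0.542569
e^{−rT} = e^{−0.0106·2.8388} = 0.970357
N(d₁) = 0.631663,  N(d₂) = 0.293713
Call price V = S·N(d₁) − K·e^{−rT}·N(d₂) = 97.206621 − 49.488564 = 47.718057
φ(d₁) = (1/√(2π))·e^{−d₁²/2} = 0.377013
Γ = φ(d₁) / (S·σ·√T) = 0.002788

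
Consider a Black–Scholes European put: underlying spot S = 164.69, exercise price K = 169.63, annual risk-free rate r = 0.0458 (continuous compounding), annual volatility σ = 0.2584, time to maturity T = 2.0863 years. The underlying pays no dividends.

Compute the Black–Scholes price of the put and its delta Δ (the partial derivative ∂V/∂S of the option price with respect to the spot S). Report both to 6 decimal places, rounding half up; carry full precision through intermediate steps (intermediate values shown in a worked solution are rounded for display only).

price = 18.706455
Δ = -0.358137

σ√T = 0.2584·√2.0863 = 0.373234
d₁ = (ln(S/K) + (r+σ²/2)T) / (σ√T) = (ln(164.69/169.63) + (0.0458+0.2584²/2)·2.0863) / 0.373234 = (-0.029555 + 0.165204) / 0.373234 = 0.363444
d₂ = d₁ − σ√T = 0.363444 − 0.373234 = -0.009790
e^{−rT} = e^{−0.0458·2.0863} = 0.908871
N(−d₁) = 0.358137,  N(−d₂) = 0.503905
Put price V = K·e^{−rT}·N(−d₂) − S·N(−d₁) = 77.687972 − 58.981518 = 18.706455
Δ = −N(−d₁) = -0.358137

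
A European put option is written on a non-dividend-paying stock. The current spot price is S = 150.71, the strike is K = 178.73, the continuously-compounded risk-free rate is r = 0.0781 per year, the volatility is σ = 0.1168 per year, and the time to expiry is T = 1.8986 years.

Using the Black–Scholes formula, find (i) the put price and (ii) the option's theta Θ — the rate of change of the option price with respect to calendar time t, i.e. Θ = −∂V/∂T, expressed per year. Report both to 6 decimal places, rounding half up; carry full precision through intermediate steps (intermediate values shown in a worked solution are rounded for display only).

price = 11.562090
Θ = 4.515014

σ√T = 0.1168·√1.8986 = 0.160938
d₁ = (ln(S/K) + (r+σ²/2)T) / (σ√T) = (ln(150.71/178.73) + (0.0781+0.1168²/2)·1.8986) / 0.160938 = (-0.170519 + 0.161231) / 0.160938 = -0.057709
d₂ = d₁ − σ√T = -0.057709 − 0.160938 = -0.218647
e^{−rT} = e^{−0.0781·1.8986} = 0.862189
N(−d₁) = 0.523010,  N(−d₂) = 0.586538
Put price V = K·e^{−rT}·N(−d₂) − S·N(−d₁) = 90.384894 − 78.822804 = 11.562090
φ(d₁) = (1/√(2π))·e^{−d₁²/2} = 0.398279
Θ = −S·φ(d₁)·σ/(2√T) + r·K·e^{−rT}·N(−d₂) = −2.544047 + 7.059060 = 4.515014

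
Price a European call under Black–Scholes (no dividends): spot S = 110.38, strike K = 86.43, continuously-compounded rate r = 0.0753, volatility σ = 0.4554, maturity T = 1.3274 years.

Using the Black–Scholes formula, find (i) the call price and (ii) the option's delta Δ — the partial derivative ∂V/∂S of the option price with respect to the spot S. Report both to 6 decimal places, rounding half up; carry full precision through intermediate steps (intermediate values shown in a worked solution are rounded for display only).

price = 39.520746
Δ = 0.820958

σ√T = 0.4554·√1.3274 = 0.524679
d₁ = (ln(S/K) + (r+σ²/2)T) / (σ√T) = (ln(110.38/86.43) + (0.0753+0.4554²/2)·1.3274) / 0.524679 = (0.244594 + 0.237597) / 0.524679 = 0.919021
d₂ = d₁ − σ√T = 0.919021 − 0.524679 = 0.394342
e^{−rT} = e^{−0.0753·1.3274} = 0.904880
N(d₁) = 0.820958,  N(d₂) = 0.653336
Call price V = S·N(d₁) − K·e^{−rT}·N(d₂) = 90.617324 − 51.096578 = 39.520746
Δ = N(d₁) = 0.820958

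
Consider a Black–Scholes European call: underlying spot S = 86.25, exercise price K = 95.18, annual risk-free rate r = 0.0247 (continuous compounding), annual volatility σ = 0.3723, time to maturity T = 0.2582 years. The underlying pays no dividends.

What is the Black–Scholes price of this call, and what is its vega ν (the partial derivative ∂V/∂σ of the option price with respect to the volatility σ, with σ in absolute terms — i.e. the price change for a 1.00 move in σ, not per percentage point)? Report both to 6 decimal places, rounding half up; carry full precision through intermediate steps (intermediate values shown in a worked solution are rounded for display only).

σ√T = 0.3723·√0.2582 = 0.189178
d₁ = (ln(S/K) + (r+σ²/2)T) / (σ√T) = (ln(86.25/95.18) + (0.0247+0.3723²/2)·0.2582) / 0.189178 = (-0.098520 + 0.024272) / 0.189178 = -0.392477
d₂ = d₁ − σ√T = -0.392477 − 0.189178 = -0.581655
e^{−rT} = e^{−0.0247·0.2582} = 0.993643
N(d₁) = 0.347353,  N(d₂) = 0.280400
Call price V = S·N(d₁) − K·e^{−rT}·N(d₂) = 29.959199 − 26.518767 = 3.440431
φ(d₁) = (1/√(2π))·e^{−d₁²/2} = 0.369370
ν = S·φ(d₁)·√T = 16.188193

price = 3.440431
ν = 16.188193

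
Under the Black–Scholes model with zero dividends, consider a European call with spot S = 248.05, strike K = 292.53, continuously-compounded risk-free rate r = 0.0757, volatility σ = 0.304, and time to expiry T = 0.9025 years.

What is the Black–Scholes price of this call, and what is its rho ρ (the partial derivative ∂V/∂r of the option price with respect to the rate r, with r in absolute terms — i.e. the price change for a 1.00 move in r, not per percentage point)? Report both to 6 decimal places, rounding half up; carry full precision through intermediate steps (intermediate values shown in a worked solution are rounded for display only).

price = 18.989526
ρ = 77.914266

σ√T = 0.304·√0.9025 = 0.288800
d₁ = (ln(S/K) + (r+σ²/2)T) / (σ√T) = (ln(248.05/292.53) + (0.0757+0.304²/2)·0.9025) / 0.288800 = (-0.164937 + 0.110022) / 0.288800 = -0.190149
d₂ = d₁ − σ√T = -0.190149 − 0.288800 = -0.478949
e^{−rT} = e^{−0.0757·0.9025} = 0.933962
N(d₁) = 0.424596,  N(d₂) = 0.315988
Call price V = S·N(d₁) − K·e^{−rT}·N(d₂) = 105.321123 − 86.331597 = 18.989526
ρ = K·T·e^{−rT}·N(d₂) = 77.914266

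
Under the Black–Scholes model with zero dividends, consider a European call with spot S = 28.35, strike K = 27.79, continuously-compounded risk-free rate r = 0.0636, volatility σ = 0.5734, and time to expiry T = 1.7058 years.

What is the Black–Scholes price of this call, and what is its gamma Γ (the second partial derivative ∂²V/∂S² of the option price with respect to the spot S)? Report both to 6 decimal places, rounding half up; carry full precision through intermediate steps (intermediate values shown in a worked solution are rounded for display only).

σ√T = 0.5734·√1.7058 = 0.748896
d₁ = (ln(S/K) + (r+σ²/2)T) / (σ√T) = (ln(28.35/27.79) + (0.0636+0.5734²/2)·1.7058) / 0.748896 = (0.019951 + 0.388912) / 0.748896 = 0.545953
d₂ = d₁ − σ√T = 0.545953 − 0.748896 = -0.202943
e^{−rT} = e^{−0.0636·1.7058} = 0.897189
N(d₁) = 0.707451,  N(d₂) = 0.419590
Call price V = S·N(d₁) − K·e^{−rT}·N(d₂) = 20.056237 − 10.461582 = 9.594655
φ(d₁) = (1/√(2π))·e^{−d₁²/2} = 0.343705
Γ = φ(d₁) / (S·σ·√T) = 0.016189

price = 9.594655
Γ = 0.016189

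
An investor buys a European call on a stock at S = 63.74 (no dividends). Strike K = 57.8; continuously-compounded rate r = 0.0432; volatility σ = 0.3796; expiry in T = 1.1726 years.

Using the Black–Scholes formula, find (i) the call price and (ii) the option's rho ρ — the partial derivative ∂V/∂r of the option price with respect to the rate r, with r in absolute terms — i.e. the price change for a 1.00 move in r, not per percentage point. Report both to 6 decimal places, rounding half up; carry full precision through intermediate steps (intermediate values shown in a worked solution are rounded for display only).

price = 14.674379
ρ = 36.199812

σ√T = 0.3796·√1.1726 = 0.411056
d₁ = (ln(S/K) + (r+σ²/2)T) / (σ√T) = (ln(63.74/57.8) + (0.0432+0.3796²/2)·1.1726) / 0.411056 = (0.097824 + 0.135140) / 0.411056 = 0.566744
d₂ = d₁ − σ√T = 0.566744 − 0.411056 = 0.155687
e^{−rT} = e^{−0.0432·1.1726} = 0.950605
N(d₁) = 0.714556,  N(d₂) = 0.561860
Call price V = S·N(d₁) − K·e^{−rT}·N(d₂) = 45.545786 − 30.871407 = 14.674379
ρ = K·T·e^{−rT}·N(d₂) = 36.199812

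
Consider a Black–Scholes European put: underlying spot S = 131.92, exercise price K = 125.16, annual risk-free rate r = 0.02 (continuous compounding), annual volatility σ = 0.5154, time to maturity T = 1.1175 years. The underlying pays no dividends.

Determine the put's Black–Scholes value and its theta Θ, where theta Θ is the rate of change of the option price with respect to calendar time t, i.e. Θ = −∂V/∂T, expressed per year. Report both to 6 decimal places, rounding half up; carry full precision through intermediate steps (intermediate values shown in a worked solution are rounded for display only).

σ√T = 0.5154·√1.1175 = 0.544839
d₁ = (ln(S/K) + (r+σ²/2)T) / (σ√T) = (ln(131.92/125.16) + (0.02+0.5154²/2)·1.1175) / 0.544839 = (0.052603 + 0.170775) / 0.544839 = 0.409988
d₂ = d₁ − σ√T = 0.409988 − 0.544839 = -0.134851
e^{−rT} = e^{−0.02·1.1175} = 0.977898
N(−d₁) = 0.340907,  N(−d₂) = 0.553635
Put price V = K·e^{−rT}·N(−d₂) − S·N(−d₁) = 67.761450 − 44.972494 = 22.788956
φ(d₁) = (1/√(2π))·e^{−d₁²/2} = 0.366783
Θ = −S·φ(d₁)·σ/(2√T) + r·K·e^{−rT}·N(−d₂) = −11.795355 + 1.355229 = -10.440126

price = 22.788956
Θ = -10.440126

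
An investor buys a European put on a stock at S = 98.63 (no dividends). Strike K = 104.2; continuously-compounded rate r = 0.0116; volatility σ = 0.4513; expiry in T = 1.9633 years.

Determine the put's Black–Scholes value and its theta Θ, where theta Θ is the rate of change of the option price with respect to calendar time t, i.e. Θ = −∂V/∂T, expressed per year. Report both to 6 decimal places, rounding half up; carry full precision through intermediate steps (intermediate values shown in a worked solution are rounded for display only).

σ√T = 0.4513·√1.9633 = 0.632352
d₁ = (ln(S/K) + (r+σ²/2)T) / (σ√T) = (ln(98.63/104.2) + (0.0116+0.4513²/2)·1.9633) / 0.632352 = (-0.054937 + 0.222709) / 0.632352 = 0.265314
d₂ = d₁ − σ√T = 0.265314 − 0.632352 = -0.367037
e^{−rT} = e^{−0.0116·1.9633} = 0.977483
N(−d₁) = 0.395384,  N(−d₂) = 0.643204
Put price V = K·e^{−rT}·N(−d₂) − S·N(−d₁) = 65.512776 − 38.996692 = 26.516084
φ(d₁) = (1/√(2π))·e^{−d₁²/2} = 0.385145
Θ = −S·φ(d₁)·σ/(2√T) + r·K·e^{−rT}·N(−d₂) = −6.117525 + 0.759948 = -5.357577

price = 26.516084
Θ = -5.357577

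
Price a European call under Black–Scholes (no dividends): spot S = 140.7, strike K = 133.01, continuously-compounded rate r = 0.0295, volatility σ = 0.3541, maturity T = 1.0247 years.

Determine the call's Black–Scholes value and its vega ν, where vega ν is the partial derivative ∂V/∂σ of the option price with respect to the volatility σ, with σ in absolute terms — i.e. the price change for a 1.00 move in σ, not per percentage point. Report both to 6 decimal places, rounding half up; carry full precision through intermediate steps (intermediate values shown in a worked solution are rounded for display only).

σ√T = 0.3541·√1.0247 = 0.358446
d₁ = (ln(S/K) + (r+σ²/2)T) / (σ√T) = (ln(140.7/133.01) + (0.0295+0.3541²/2)·1.0247) / 0.358446 = (0.056206 + 0.094471) / 0.358446 = 0.420359
d₂ = d₁ − σ√T = 0.420359 − 0.358446 = 0.061913
e^{−rT} = e^{−0.0295·1.0247} = 0.970224
N(d₁) = 0.662888,  N(d₂) = 0.524684
Call price V = S·N(d₁) − K·e^{−rT}·N(d₂) = 93.268402 − 67.710156 = 25.558246
φ(d₁) = (1/√(2π))·e^{−d₁²/2} = 0.365208
ν = S·φ(d₁)·√T = 52.015434

price = 25.558246
ν = 52.015434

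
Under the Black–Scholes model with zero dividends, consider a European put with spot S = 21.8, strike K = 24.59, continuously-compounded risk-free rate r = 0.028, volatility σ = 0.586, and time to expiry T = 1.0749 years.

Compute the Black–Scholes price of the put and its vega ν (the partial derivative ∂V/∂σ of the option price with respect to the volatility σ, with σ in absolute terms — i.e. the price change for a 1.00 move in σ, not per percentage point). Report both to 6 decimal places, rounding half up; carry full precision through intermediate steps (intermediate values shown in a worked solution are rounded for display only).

price = 6.538362
ν = 8.908970

σ√T = 0.586·√1.0749 = 0.607549
d₁ = (ln(S/K) + (r+σ²/2)T) / (σ√T) = (ln(21.8/24.59) + (0.028+0.586²/2)·1.0749) / 0.607549 = (-0.120430 + 0.214655) / 0.607549 = 0.155091
d₂ = d₁ − σ√T = 0.155091 − 0.607549 = -0.452458
e^{−rT} = e^{−0.028·1.0749} = 0.970351
N(−d₁) = 0.438375,  N(−d₂) = 0.674531
Put price V = K·e^{−rT}·N(−d₂) − S·N(−d₁) = 16.094932 − 9.556570 = 6.538362
φ(d₁) = (1/√(2π))·e^{−d₁²/2} = 0.394173
ν = S·φ(d₁)·√T = 8.908970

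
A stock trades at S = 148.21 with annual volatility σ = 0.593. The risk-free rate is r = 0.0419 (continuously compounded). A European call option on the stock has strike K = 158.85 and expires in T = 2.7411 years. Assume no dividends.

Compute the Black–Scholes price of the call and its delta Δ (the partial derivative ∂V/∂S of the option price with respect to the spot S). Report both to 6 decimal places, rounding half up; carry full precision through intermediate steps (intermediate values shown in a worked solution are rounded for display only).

price = 57.911016
Δ = 0.704456

σ√T = 0.593·√2.7411 = 0.981787
d₁ = (ln(S/K) + (r+σ²/2)T) / (σ√T) = (ln(148.21/158.85) + (0.0419+0.593²/2)·2.7411) / 0.981787 = (-0.069330 + 0.596805) / 0.981787 = 0.537260
d₂ = d₁ − σ√T = 0.537260 − 0.981787 = -0.444527
e^{−rT} = e^{−0.0419·2.7411} = 0.891498
N(d₁) = 0.704456,  N(d₂) = 0.328331
Call price V = S·N(d₁) − K·e^{−rT}·N(d₂) = 104.407408 − 46.496392 = 57.911016
Δ = N(d₁) = 0.704456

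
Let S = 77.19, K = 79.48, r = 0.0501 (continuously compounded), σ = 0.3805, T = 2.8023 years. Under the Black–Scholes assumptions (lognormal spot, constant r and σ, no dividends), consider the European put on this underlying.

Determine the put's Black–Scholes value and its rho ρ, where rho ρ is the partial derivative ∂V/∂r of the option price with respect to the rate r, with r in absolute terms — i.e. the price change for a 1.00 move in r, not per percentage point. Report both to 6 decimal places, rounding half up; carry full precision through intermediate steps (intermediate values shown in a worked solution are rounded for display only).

σ√T = 0.3805·√2.8023 = 0.636960
d₁ = (ln(S/K) + (r+σ²/2)T) / (σ√T) = (ln(77.19/79.48) + (0.0501+0.3805²/2)·2.8023) / 0.636960 = (-0.029236 + 0.343254) / 0.636960 = 0.492996
d₂ = d₁ − σ√T = 0.492996 − 0.636960 = -0.143964
e^{−rT} = e^{−0.0501·2.8023} = 0.869015
N(−d₁) = 0.311008,  N(−d₂) = 0.557235
Put price V = K·e^{−rT}·N(−d₂) − S·N(−d₁) = 38.487857 − 24.006686 = 14.481171
ρ = −K·T·e^{−rT}·N(−d₂) = -107.854521

price = 14.481171
ρ = -107.854521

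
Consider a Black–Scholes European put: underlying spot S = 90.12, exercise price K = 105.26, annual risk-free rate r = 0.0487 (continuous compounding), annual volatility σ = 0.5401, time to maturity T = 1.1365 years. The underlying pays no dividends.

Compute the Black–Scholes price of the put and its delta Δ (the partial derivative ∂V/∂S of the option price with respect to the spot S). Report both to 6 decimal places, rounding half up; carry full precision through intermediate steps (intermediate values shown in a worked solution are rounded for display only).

σ√T = 0.5401·√1.1365 = 0.575783
d₁ = (ln(S/K) + (r+σ²/2)T) / (σ√T) = (ln(90.12/105.26) + (0.0487+0.5401²/2)·1.1365) / 0.575783 = (-0.155291 + 0.221111) / 0.575783 = 0.114313
d₂ = d₁ − σ√T = 0.114313 − 0.575783 = -0.461470
e^{−rT} = e^{−0.0487·1.1365} = 0.946156
N(−d₁) = 0.454495,  N(−d₂) = 0.677769
Put price V = K·e^{−rT}·N(−d₂) − S·N(−d₁) = 67.500691 − 40.959089 = 26.541602
Δ = −N(−d₁) = -0.454495

price = 26.541602
Δ = -0.454495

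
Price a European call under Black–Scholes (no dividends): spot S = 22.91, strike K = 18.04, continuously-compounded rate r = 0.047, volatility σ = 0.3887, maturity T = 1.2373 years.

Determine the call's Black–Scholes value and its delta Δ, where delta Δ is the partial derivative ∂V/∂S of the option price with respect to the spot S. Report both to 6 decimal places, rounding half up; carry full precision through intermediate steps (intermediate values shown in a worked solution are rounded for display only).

σ√T = 0.3887·√1.2373 = 0.432367
d₁ = (ln(S/K) + (r+σ²/2)T) / (σ√T) = (ln(22.91/18.04) + (0.047+0.3887²/2)·1.2373) / 0.432367 = (0.238982 + 0.151623) / 0.432367 = 0.903413
d₂ = d₁ − σ√T = 0.903413 − 0.432367 = 0.471046
e^{−rT} = e^{−0.047·1.2373} = 0.943505
N(d₁) = 0.816847,  N(d₂) = 0.681196
Call price V = S·N(d₁) − K·e^{−rT}·N(d₂) = 18.713956 − 11.594531 = 7.119425
Δ = N(d₁) = 0.816847

price = 7.119425
Δ = 0.816847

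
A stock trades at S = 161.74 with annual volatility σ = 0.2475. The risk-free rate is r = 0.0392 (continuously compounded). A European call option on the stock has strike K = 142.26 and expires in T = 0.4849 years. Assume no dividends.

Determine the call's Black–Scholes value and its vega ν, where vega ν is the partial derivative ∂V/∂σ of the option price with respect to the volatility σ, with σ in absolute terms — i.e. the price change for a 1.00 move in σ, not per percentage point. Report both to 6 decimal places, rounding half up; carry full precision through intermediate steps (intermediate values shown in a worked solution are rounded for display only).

price = 24.974922
ν = 28.856020

σ√T = 0.2475·√0.4849 = 0.172346
d₁ = (ln(S/K) + (r+σ²/2)T) / (σ√T) = (ln(161.74/142.26) + (0.0392+0.2475²/2)·0.4849) / 0.172346 = (0.128334 + 0.033860) / 0.172346 = 0.941092
d₂ = d₁ − σ√T = 0.941092 − 0.172346 = 0.768746
e^{−rT} = e^{−0.0392·0.4849} = 0.981171
N(d₁) = 0.826671,  N(d₂) = 0.778978
Call price V = S·N(d₁) − K·e^{−rT}·N(d₂) = 133.705772 − 108.730849 = 24.974922
φ(d₁) = (1/√(2π))·e^{−d₁²/2} = 0.256208
ν = S·φ(d₁)·√T = 28.856020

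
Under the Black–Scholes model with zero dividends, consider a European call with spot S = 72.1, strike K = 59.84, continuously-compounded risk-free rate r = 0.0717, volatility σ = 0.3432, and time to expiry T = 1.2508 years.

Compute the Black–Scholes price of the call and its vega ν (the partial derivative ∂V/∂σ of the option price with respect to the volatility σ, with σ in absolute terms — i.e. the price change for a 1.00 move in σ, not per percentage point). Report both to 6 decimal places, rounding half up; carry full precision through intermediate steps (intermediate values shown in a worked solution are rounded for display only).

σ√T = 0.3432·√1.2508 = 0.383832
d₁ = (ln(S/K) + (r+σ²/2)T) / (σ√T) = (ln(72.1/59.84) + (0.0717+0.3432²/2)·1.2508) / 0.383832 = (0.186380 + 0.163346) / 0.383832 = 0.911142
d₂ = d₁ − σ√T = 0.911142 − 0.383832 = 0.527310
e^{−rT} = e^{−0.0717·1.2508} = 0.914222
N(d₁) = 0.818890,  N(d₂) = 0.701011
Call price V = S·N(d₁) − K·e^{−rT}·N(d₂) = 59.041954 − 38.350216 = 20.691738
φ(d₁) = (1/√(2π))·e^{−d₁²/2} = 0.263414
ν = S·φ(d₁)·√T = 21.240656

price = 20.691738
ν = 21.240656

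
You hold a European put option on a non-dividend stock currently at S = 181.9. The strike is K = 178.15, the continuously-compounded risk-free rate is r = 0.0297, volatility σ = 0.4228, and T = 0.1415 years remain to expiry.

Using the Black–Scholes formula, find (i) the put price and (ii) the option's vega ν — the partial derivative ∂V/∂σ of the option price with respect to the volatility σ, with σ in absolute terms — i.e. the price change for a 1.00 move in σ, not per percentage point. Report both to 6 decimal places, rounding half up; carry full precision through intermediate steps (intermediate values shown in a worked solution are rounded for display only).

σ√T = 0.4228·√0.1415 = 0.159043
d₁ = (ln(S/K) + (r+σ²/2)T) / (σ√T) = (ln(181.9/178.15) + (0.0297+0.4228²/2)·0.1415) / 0.159043 = (0.020831 + 0.016850) / 0.159043 = 0.236924
d₂ = d₁ − σ√T = 0.236924 − 0.159043 = 0.077882
e^{−rT} = e^{−0.0297·0.1415} = 0.995806
N(−d₁) = 0.406358,  N(−d₂) = 0.468961
Put price V = K·e^{−rT}·N(−d₂) − S·N(−d₁) = 83.195056 − 73.916490 = 9.278566
φ(d₁) = (1/√(2π))·e^{−d₁²/2} = 0.387901
ν = S·φ(d₁)·√T = 26.541890

price = 9.278566
ν = 26.541890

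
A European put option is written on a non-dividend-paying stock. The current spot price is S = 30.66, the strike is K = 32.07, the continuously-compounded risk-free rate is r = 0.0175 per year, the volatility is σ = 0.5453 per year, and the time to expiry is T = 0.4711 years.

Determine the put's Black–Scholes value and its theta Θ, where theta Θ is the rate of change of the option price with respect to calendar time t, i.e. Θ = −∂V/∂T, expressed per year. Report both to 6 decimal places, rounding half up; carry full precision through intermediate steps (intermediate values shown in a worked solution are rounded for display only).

σ√T = 0.5453·√0.4711 = 0.374276
d₁ = (ln(S/K) + (r+σ²/2)T) / (σ√T) = (ln(30.66/32.07) + (0.0175+0.5453²/2)·0.4711) / 0.374276 = (-0.044962 + 0.078286) / 0.374276 = 0.089034
d₂ = d₁ − σ√T = 0.089034 − 0.374276 = -0.285242
e^{−rT} = e^{−0.0175·0.4711} = 0.991790
N(−d₁) = 0.464527,  N(−d₂) = 0.612271
Put price V = K·e^{−rT}·N(−d₂) − S·N(−d₁) = 19.474302 − 14.242408 = 5.231894
φ(d₁) = (1/√(2π))·e^{−d₁²/2} = 0.397364
Θ = −S·φ(d₁)·σ/(2√T) + r·K·e^{−rT}·N(−d₂) = −4.839604 + 0.340800 = -4.498804

price = 5.231894
Θ = -4.498804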